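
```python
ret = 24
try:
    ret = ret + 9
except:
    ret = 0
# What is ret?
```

Step-by-step execution trace:
1. ret starts at 24.
2. try: `ret = ret + 9` → ret = 33. No exception raised.
3. `except` is skipped.
Result: 33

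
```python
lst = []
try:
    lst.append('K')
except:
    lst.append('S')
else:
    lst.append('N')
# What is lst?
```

Step-by-step execution trace:
1. try: `lst.append('K')` → lst = ['K']. No exception raised.
2. `except` is skipped.
3. `else` runs (try completed without exception): `lst.append('N')` → lst = ['K', 'N'].
Result: ['K', 'N']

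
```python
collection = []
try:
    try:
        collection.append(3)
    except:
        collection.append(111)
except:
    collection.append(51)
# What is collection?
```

Step-by-step execution trace:
1. Inner try: `collection.append(3)` → collection = [3]. No exception raised.
2. Inner `except` is skipped.
3. Inner try completes normally; outer `except` is skipped.
Result: [3]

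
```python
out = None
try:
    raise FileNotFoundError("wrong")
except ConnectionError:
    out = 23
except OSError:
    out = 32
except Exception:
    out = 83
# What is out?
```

Step-by-step execution trace:
1. `raise FileNotFoundError(...)` raises FileNotFoundError.
2. `except ConnectionError` does not match (FileNotFoundError is not a subclass of ConnectionError); skipped.
3. `except OSError` matches (FileNotFoundError is a subclass of OSError) → out = 32.
4. `except Exception` is not reached.
Result: 32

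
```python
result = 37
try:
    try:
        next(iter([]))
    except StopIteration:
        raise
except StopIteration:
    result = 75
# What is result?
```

Step-by-step execution trace:
1. Inner try: `next(iter([]))` raises StopIteration.
2. Inner `except StopIteration` matches; bare `raise` re-raises the same StopIteration.
3. Outer `except StopIteration` matches → result = 75.
Result: 75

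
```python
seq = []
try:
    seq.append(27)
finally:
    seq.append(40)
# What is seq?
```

Step-by-step execution trace:
1. try: `seq.append(27)` → seq = [27].
2. The try body completes without raising.
3. finally always runs: `seq.append(40)` → seq = [27, 40].
Result: [27, 40]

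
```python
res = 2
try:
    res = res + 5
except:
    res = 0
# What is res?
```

Step-by-step execution trace:
1. res starts at 2.
2. try: `res = res + 5` → res = 7. No exception raised.
3. `except` is skipped.
Result: 7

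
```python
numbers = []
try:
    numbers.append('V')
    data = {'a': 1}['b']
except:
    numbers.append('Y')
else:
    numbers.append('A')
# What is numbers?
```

Step-by-step execution trace:
1. try: `numbers.append('V')` → numbers = ['V'].
2. `data = {'a': 1}['b']` raises KeyError.
3. bare `except` matches → `numbers.append('Y')` → numbers = ['V', 'Y'].
4. `else` is skipped (an exception was raised).
Result: ['V', 'Y']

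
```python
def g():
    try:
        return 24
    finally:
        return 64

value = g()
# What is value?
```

Step-by-step execution trace:
1. `g()` enters try: `return 24` sets pending return value 24.
2. Before returning, `finally: return 64` runs and overrides the pending return.
3. g() returns 64 → value = 64.
Result: 64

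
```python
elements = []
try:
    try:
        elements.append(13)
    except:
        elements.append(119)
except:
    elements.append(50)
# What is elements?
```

Step-by-step execution trace:
1. Inner try: `elements.append(13)` → elements = [13]. No exception raised.
2. Inner `except` is skipped.
3. Inner try completes normally; outer `except` is skipped.
Result: [13]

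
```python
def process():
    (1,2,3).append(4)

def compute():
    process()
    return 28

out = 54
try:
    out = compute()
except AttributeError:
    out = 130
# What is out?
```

Step-by-step execution trace:
1. out starts at 54.
2. try: `compute()` calls `process()`.
3. `process()` evaluates `(1,2,3).append(4)`, which raises AttributeError; it propagates through compute (uncaught).
4. `return 28` in compute is not reached; the assignment to out does not complete.
5. `except AttributeError` matches → out = 130.
Result: 130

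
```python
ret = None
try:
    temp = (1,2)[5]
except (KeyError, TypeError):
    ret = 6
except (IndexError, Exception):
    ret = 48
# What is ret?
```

Step-by-step execution trace:
1. `temp = (1,2)[5]` raises IndexError.
2. `except (KeyError, TypeError)` does not match IndexError; skipped.
3. `except (IndexError, Exception)` matches (IndexError is in the tuple) → ret = 48.
Result: 48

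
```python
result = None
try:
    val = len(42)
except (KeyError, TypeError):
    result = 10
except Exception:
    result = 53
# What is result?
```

Step-by-step execution trace:
1. `val = len(42)` raises TypeError.
2. `except (KeyError, TypeError)` matches (TypeError is in the tuple) → result = 10.
3. `except Exception` is not reached.
Result: 10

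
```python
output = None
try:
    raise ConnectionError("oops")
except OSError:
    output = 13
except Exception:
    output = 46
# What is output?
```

Step-by-step execution trace:
1. `raise ConnectionError(...)` raises ConnectionError.
2. `except OSError` matches (ConnectionError is a subclass of OSError) → output = 13.
3. `except Exception` is not reached.
Result: 13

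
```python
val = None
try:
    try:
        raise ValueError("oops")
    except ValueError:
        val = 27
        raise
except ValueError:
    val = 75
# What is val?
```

Step-by-step execution trace:
1. Inner try: `raise ValueError("oops")` raises ValueError.
2. Inner `except ValueError` matches → val = 27.
3. bare `raise` re-raises the same ValueError.
4. Outer `except ValueError` matches → val = 75.
Result: 75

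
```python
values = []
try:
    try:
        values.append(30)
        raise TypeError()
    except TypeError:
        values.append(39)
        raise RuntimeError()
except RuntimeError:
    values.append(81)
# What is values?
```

Step-by-step execution trace:
1. Inner try: `values.append(30)` → values = [30].
2. `raise TypeError()` raises TypeError.
3. Inner `except TypeError` matches → `values.append(39)` → values = [30, 39].
4. `raise RuntimeError()` raises RuntimeError; propagates to outer try.
5. Outer `except RuntimeError` matches → `values.append(81)` → values = [30, 39, 81].
Result: [30, 39, 81]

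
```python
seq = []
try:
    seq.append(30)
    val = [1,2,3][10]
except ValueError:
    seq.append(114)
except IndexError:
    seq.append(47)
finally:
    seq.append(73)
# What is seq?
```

Step-by-step execution trace:
1. try: `seq.append(30)` → seq = [30].
2. `val = [1,2,3][10]` raises IndexError.
3. `except ValueError` does not match IndexError; skipped.
4. `except IndexError` matches → `seq.append(47)` → seq = [30, 47].
5. finally always runs: `seq.append(73)` → seq = [30, 47, 73].
Result: [30, 47, 73]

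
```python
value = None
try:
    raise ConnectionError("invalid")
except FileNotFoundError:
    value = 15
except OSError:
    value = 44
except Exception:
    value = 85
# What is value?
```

Step-by-step execution trace:
1. `raise ConnectionError(...)` raises ConnectionError.
2. `except FileNotFoundError` does not match (ConnectionError is not a subclass of FileNotFoundError); skipped.
3. `except OSError` matches (ConnectionError is a subclass of OSError) → value = 44.
4. `except Exception` is not reached.
Result: 44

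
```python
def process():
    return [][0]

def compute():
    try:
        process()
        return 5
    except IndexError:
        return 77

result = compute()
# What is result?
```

Step-by-step execution trace:
1. `compute()` calls `process()`.
2. `process()` evaluates `[][0]`, which raises IndexError; it propagates to the caller.
3. `return 5` is not reached.
4. `except IndexError` in compute matches → returns 77.
5. result = 77.
Result: 77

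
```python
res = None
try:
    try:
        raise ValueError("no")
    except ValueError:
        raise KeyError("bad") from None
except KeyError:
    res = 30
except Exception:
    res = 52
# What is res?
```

Step-by-step execution trace:
1. Inner try raises ValueError; inner `except ValueError` catches it.
2. `raise KeyError(...) from None` raises KeyError (from None suppresses __context__, but the active exception is still KeyError).
3. Outer `except KeyError` matches → res = 30.
4. `except Exception` is not reached.
Result: 30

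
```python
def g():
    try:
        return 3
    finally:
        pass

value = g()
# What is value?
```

Step-by-step execution trace:
1. `g()` enters try: `return 3` sets pending return value 3.
2. Before returning, `finally: pass` runs (no effect).
3. g() returns 3 → value = 3.
Result: 3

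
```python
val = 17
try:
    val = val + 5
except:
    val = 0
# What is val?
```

Step-by-step execution trace:
1. val starts at 17.
2. try: `val = val + 5` → val = 22. No exception raised.
3. `except` is skipped.
Result: 22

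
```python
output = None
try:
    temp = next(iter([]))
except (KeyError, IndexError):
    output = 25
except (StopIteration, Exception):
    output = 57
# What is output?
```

Step-by-step execution trace:
1. `temp = next(iter([]))` raises StopIteration.
2. `except (KeyError, IndexError)` does not match StopIteration; skipped.
3. `except (StopIteration, Exception)` matches (StopIteration is in the tuple) → output = 57.
Result: 57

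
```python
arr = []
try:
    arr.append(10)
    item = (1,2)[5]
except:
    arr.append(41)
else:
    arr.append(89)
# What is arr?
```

Step-by-step execution trace:
1. try: `arr.append(10)` → arr = [10].
2. `item = (1,2)[5]` raises IndexError.
3. bare `except` matches → `arr.append(41)` → arr = [10, 41].
4. `else` is skipped (an exception was raised).
Result: [10, 41]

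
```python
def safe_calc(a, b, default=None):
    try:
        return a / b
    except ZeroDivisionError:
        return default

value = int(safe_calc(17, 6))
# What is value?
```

Step-by-step execution trace:
1. `safe_calc(17, 6)` enters try: `return 17 / 6` → returns 2.8333333333333335. No exception raised.
2. `except ZeroDivisionError` is skipped.
3. `int(2.8333333333333335)` → 2 → value = 2.
Result: 2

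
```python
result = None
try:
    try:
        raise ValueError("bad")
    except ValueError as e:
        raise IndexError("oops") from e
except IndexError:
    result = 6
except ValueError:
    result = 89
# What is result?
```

Step-by-step execution trace:
1. Inner try raises ValueError; inner `except ValueError as e` catches it.
2. `raise IndexError(...) from e` raises IndexError (ValueError is attached as __cause__, but only IndexError is active).
3. Outer `except IndexError` matches → result = 6.
4. `except ValueError` is not reached.
Result: 6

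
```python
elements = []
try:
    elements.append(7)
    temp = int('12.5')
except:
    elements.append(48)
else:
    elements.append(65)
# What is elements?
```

Step-by-step execution trace:
1. try: `elements.append(7)` → elements = [7].
2. `temp = int('12.5')` raises ValueError.
3. bare `except` matches → `elements.append(48)` → elements = [7, 48].
4. `else` is skipped (an exception was raised).
Result: [7, 48]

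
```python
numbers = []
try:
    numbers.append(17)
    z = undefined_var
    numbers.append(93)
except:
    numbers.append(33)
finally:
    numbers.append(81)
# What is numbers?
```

Step-by-step execution trace:
1. try: `numbers.append(17)` → numbers = [17].
2. `z = undefined_var` raises NameError; `numbers.append(93)` is not reached.
3. bare `except` matches → `numbers.append(33)` → numbers = [17, 33].
4. finally always runs: `numbers.append(81)` → numbers = [17, 33, 81].
Result: [17, 33, 81]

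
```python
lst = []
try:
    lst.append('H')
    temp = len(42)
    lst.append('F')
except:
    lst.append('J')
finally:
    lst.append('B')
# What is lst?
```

Step-by-step execution trace:
1. try: `lst.append('H')` → lst = ['H'].
2. `temp = len(42)` raises TypeError; `lst.append('F')` is not reached.
3. bare `except` matches → `lst.append('J')` → lst = ['H', 'J'].
4. finally always runs: `lst.append('B')` → lst = ['H', 'J', 'B'].
Result: ['H', 'J', 'B']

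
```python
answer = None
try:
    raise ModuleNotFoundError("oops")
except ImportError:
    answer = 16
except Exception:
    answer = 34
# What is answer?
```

Step-by-step execution trace:
1. `raise ModuleNotFoundError(...)` raises ModuleNotFoundError.
2. `except ImportError` matches (ModuleNotFoundError is a subclass of ImportError) → answer = 16.
3. `except Exception` is not reached.
Result: 16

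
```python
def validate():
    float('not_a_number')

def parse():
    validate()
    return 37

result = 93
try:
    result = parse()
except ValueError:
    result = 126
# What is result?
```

Step-by-step execution trace:
1. result starts at 93.
2. try: `parse()` calls `validate()`.
3. `validate()` evaluates `float('not_a_number')`, which raises ValueError; it propagates through parse (uncaught).
4. `return 37` in parse is not reached; the assignment to result does not complete.
5. `except ValueError` matches → result = 126.
Result: 126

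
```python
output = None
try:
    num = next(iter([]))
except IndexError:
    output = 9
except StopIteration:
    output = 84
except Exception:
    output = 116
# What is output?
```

Step-by-step execution trace:
1. `num = next(iter([]))` raises StopIteration.
2. `except IndexError` does not match StopIteration; skipped.
3. `except StopIteration` matches → output = 84.
4. Remaining except clauses are skipped.
Result: 84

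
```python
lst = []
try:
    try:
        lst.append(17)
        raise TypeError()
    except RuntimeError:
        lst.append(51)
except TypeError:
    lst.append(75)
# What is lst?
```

Step-by-step execution trace:
1. Inner try: `lst.append(17)` → lst = [17].
2. `raise TypeError()` raises TypeError.
3. Inner `except RuntimeError` does not match TypeError; exception propagates to outer try.
4. Outer `except TypeError` matches → `lst.append(75)` → lst = [17, 75].
Result: [17, 75]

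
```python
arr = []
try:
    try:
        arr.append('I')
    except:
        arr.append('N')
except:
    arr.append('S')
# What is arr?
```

Step-by-step execution trace:
1. Inner try: `arr.append('I')` → arr = ['I']. No exception raised.
2. Inner `except` is skipped.
3. Inner try completes normally; outer `except` is skipped.
Result: ['I']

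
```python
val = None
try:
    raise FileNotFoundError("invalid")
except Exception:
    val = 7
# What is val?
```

Step-by-step execution trace:
1. `raise FileNotFoundError(...)` raises FileNotFoundError.
2. `except Exception` matches (FileNotFoundError is a subclass of Exception) → val = 7.
Result: 7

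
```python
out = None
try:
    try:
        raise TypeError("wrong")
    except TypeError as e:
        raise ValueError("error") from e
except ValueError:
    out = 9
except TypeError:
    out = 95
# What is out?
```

Step-by-step execution trace:
1. Inner try raises TypeError; inner `except TypeError as e` catches it.
2. `raise ValueError(...) from e` raises ValueError (TypeError is attached as __cause__, but only ValueError is active).
3. Outer `except ValueError` matches → out = 9.
4. `except TypeError` is not reached.
Result: 9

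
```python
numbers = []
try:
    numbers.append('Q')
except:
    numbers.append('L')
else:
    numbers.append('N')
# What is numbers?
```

Step-by-step execution trace:
1. try: `numbers.append('Q')` → numbers = ['Q']. No exception raised.
2. `except` is skipped.
3. `else` runs (try completed without exception): `numbers.append('N')` → numbers = ['Q', 'N'].
Result: ['Q', 'N']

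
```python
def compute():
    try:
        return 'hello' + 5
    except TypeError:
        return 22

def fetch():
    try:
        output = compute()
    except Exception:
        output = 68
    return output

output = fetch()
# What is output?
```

Step-by-step execution trace:
1. `fetch()` calls `compute()`.
2. In compute: `'hello' + 5` raises TypeError; `except TypeError` catches it → returns 22.
3. In fetch: `output = compute()` → output = 22. No exception reaches fetch.
4. `except Exception` is skipped; fetch returns 22.
5. output = 22.
Result: 22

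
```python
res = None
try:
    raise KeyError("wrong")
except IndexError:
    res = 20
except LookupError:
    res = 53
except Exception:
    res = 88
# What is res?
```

Step-by-step execution trace:
1. `raise KeyError(...)` raises KeyError.
2. `except IndexError` does not match (KeyError is not a subclass of IndexError); skipped.
3. `except LookupError` matches (KeyError is a subclass of LookupError) → res = 53.
4. `except Exception` is not reached.
Result: 53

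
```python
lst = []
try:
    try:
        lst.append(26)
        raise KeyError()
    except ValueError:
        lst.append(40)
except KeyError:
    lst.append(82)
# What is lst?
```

Step-by-step execution trace:
1. Inner try: `lst.append(26)` → lst = [26].
2. `raise KeyError()` raises KeyError.
3. Inner `except ValueError` does not match KeyError; exception propagates to outer try.
4. Outer `except KeyError` matches → `lst.append(82)` → lst = [26, 82].
Result: [26, 82]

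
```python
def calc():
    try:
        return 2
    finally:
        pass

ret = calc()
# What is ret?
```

Step-by-step execution trace:
1. `calc()` enters try: `return 2` sets pending return value 2.
2. Before returning, `finally: pass` runs (no effect).
3. calc() returns 2 → ret = 2.
Result: 2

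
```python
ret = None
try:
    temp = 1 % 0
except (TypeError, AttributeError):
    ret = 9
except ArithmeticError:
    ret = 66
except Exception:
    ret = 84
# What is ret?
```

Step-by-step execution trace:
1. `temp = 1 % 0` raises ZeroDivisionError.
2. `except (TypeError, AttributeError)` does not match ZeroDivisionError; skipped.
3. `except ArithmeticError` matches (ZeroDivisionError is a subclass of ArithmeticError) → ret = 66.
4. `except Exception` is not reached.
Result: 66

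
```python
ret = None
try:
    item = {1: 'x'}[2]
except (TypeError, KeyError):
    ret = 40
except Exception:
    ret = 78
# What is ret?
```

Step-by-step execution trace:
1. `item = {1: 'x'}[2]` raises KeyError.
2. `except (TypeError, KeyError)` matches (KeyError is in the tuple) → ret = 40.
3. `except Exception` is not reached.
Result: 40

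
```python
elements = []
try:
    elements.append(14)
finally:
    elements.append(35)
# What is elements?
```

Step-by-step execution trace:
1. try: `elements.append(14)` → elements = [14].
2. The try body completes without raising.
3. finally always runs: `elements.append(35)` → elements = [14, 35].
Result: [14, 35]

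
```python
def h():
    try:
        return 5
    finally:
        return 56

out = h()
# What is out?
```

Step-by-step execution trace:
1. `h()` enters try: `return 5` sets pending return value 5.
2. Before returning, `finally: return 56` runs and overrides the pending return.
3. h() returns 56 → out = 56.
Result: 56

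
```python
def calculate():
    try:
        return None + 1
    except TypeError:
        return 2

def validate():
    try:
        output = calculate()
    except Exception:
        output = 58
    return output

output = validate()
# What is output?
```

Step-by-step execution trace:
1. `validate()` calls `calculate()`.
2. In calculate: `None + 1` raises TypeError; `except TypeError` catches it → returns 2.
3. In validate: `output = calculate()` → output = 2. No exception reaches validate.
4. `except Exception` is skipped; validate returns 2.
5. output = 2.
Result: 2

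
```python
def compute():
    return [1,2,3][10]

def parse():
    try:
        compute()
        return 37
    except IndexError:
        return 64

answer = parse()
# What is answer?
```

Step-by-step execution trace:
1. `parse()` calls `compute()`.
2. `compute()` evaluates `[1,2,3][10]`, which raises IndexError; it propagates to the caller.
3. `return 37` is not reached.
4. `except IndexError` in parse matches → returns 64.
5. answer = 64.
Result: 64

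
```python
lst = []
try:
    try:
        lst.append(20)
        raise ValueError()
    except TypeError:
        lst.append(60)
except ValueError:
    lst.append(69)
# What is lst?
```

Step-by-step execution trace:
1. Inner try: `lst.append(20)` → lst = [20].
2. `raise ValueError()` raises ValueError.
3. Inner `except TypeError` does not match ValueError; exception propagates to outer try.
4. Outer `except ValueError` matches → `lst.append(69)` → lst = [20, 69].
Result: [20, 69]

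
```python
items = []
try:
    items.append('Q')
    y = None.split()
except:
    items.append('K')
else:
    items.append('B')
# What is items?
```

Step-by-step execution trace:
1. try: `items.append('Q')` → items = ['Q'].
2. `y = None.split()` raises AttributeError.
3. bare `except` matches → `items.append('K')` → items = ['Q', 'K'].
4. `else` is skipped (an exception was raised).
Result: ['Q', 'K']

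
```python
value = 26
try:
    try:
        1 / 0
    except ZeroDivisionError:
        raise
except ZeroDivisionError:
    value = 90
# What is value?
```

Step-by-step execution trace:
1. Inner try: `1 / 0` raises ZeroDivisionError.
2. Inner `except ZeroDivisionError` matches; bare `raise` re-raises the same ZeroDivisionError.
3. Outer `except ZeroDivisionError` matches → value = 90.
Result: 90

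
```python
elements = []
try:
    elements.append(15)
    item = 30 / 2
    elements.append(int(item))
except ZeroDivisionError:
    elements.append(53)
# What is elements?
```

Step-by-step execution trace:
1. try: `elements.append(15)` → elements = [15].
2. `item = 30 / 2` → item = 15.0. No exception raised.
3. `elements.append(int(item))` → elements = [15, 15].
4. `except ZeroDivisionError` is skipped (no exception was raised).
Result: [15, 15]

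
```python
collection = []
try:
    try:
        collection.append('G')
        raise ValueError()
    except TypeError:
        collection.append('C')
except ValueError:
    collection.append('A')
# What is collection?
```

Step-by-step execution trace:
1. Inner try: `collection.append('G')` → collection = ['G'].
2. `raise ValueError()` raises ValueError.
3. Inner `except TypeError` does not match ValueError; exception propagates to outer try.
4. Outer `except ValueError` matches → `collection.append('A')` → collection = ['G', 'A'].
Result: ['G', 'A']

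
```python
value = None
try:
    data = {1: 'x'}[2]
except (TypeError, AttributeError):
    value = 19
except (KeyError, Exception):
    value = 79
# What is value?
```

Step-by-step execution trace:
1. `data = {1: 'x'}[2]` raises KeyError.
2. `except (TypeError, AttributeError)` does not match KeyError; skipped.
3. `except (KeyError, Exception)` matches (KeyError is in the tuple) → value = 79.
Result: 79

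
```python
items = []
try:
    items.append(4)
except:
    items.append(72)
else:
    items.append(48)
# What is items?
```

Step-by-step execution trace:
1. try: `items.append(4)` → items = [4]. No exception raised.
2. `except` is skipped.
3. `else` runs (try completed without exception): `items.append(48)` → items = [4, 48].
Result: [4, 48]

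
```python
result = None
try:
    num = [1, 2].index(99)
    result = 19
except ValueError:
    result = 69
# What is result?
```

Step-by-step execution trace:
1. `num = [1, 2].index(99)` raises ValueError.
2. `result = 19` is not reached.
3. `except ValueError` matches → result = 69.
Result: 69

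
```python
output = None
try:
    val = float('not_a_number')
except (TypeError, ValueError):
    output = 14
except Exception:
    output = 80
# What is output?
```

Step-by-step execution trace:
1. `val = float('not_a_number')` raises ValueError.
2. `except (TypeError, ValueError)` matches (ValueError is in the tuple) → output = 14.
3. `except Exception` is not reached.
Result: 14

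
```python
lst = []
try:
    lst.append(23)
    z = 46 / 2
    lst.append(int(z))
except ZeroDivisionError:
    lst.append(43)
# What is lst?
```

Step-by-step execution trace:
1. try: `lst.append(23)` → lst = [23].
2. `z = 46 / 2` → z = 23.0. No exception raised.
3. `lst.append(int(z))` → lst = [23, 23].
4. `except ZeroDivisionError` is skipped (no exception was raised).
Result: [23, 23]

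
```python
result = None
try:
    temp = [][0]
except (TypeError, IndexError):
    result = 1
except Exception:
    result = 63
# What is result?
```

Step-by-step execution trace:
1. `temp = [][0]` raises IndexError.
2. `except (TypeError, IndexError)` matches (IndexError is in the tuple) → result = 1.
3. `except Exception` is not reached.
Result: 1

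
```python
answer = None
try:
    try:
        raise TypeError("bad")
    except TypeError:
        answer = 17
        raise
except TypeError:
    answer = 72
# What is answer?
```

Step-by-step execution trace:
1. Inner try: `raise TypeError("bad")` raises TypeError.
2. Inner `except TypeError` matches → answer = 17.
3. bare `raise` re-raises the same TypeError.
4. Outer `except TypeError` matches → answer = 72.
Result: 72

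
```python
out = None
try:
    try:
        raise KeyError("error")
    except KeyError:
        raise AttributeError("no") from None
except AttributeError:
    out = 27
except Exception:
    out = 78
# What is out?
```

Step-by-step execution trace:
1. Inner try raises KeyError; inner `except KeyError` catches it.
2. `raise AttributeError(...) from None` raises AttributeError (from None suppresses __context__, but the active exception is still AttributeError).
3. Outer `except AttributeError` matches → out = 27.
4. `except Exception` is not reached.
Result: 27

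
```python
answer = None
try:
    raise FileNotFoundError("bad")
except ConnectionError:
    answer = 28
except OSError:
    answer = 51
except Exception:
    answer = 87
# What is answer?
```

Step-by-step execution trace:
1. `raise FileNotFoundError(...)` raises FileNotFoundError.
2. `except ConnectionError` does not match (FileNotFoundError is not a subclass of ConnectionError); skipped.
3. `except OSError` matches (FileNotFoundError is a subclass of OSError) → answer = 51.
4. `except Exception` is not reached.
Result: 51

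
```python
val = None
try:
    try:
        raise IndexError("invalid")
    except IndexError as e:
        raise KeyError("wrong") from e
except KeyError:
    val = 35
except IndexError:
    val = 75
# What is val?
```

Step-by-step execution trace:
1. Inner try raises IndexError; inner `except IndexError as e` catches it.
2. `raise KeyError(...) from e` raises KeyError (IndexError is attached as __cause__, but only KeyError is active).
3. Outer `except KeyError` matches → val = 35.
4. `except IndexError` is not reached.
Result: 35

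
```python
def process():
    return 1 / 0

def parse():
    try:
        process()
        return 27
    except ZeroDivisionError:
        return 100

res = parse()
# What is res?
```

Step-by-step execution trace:
1. `parse()` calls `process()`.
2. `process()` evaluates `1 / 0`, which raises ZeroDivisionError; it propagates to the caller.
3. `return 27` is not reached.
4. `except ZeroDivisionError` in parse matches → returns 100.
5. res = 100.
Result: 100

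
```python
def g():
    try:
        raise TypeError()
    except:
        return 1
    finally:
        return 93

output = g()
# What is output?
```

Step-by-step execution trace:
1. `g()` enters try: `raise TypeError()` raises TypeError.
2. bare `except` matches → `return 1` sets pending return value 1.
3. Before returning, `finally: return 93` runs and overrides the pending return.
4. g() returns 93 → output = 93.
Result: 93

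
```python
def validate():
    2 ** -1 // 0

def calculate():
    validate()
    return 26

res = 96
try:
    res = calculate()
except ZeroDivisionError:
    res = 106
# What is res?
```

Step-by-step execution trace:
1. res starts at 96.
2. try: `calculate()` calls `validate()`.
3. `validate()` evaluates `2 ** -1 // 0`, which raises ZeroDivisionError; it propagates through calculate (uncaught).
4. `return 26` in calculate is not reached; the assignment to res does not complete.
5. `except ZeroDivisionError` matches → res = 106.
Result: 106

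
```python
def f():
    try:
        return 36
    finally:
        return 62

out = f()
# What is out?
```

Step-by-step execution trace:
1. `f()` enters try: `return 36` sets pending return value 36.
2. Before returning, `finally: return 62` runs and overrides the pending return.
3. f() returns 62 → out = 62.
Result: 62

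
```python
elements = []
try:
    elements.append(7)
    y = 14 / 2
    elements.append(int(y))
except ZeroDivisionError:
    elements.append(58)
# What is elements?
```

Step-by-step execution trace:
1. try: `elements.append(7)` → elements = [7].
2. `y = 14 / 2` → y = 7.0. No exception raised.
3. `elements.append(int(y))` → elements = [7, 7].
4. `except ZeroDivisionError` is skipped (no exception was raised).
Result: [7, 7]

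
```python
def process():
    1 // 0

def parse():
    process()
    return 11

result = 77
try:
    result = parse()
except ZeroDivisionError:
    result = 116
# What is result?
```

Step-by-step execution trace:
1. result starts at 77.
2. try: `parse()` calls `process()`.
3. `process()` evaluates `1 // 0`, which raises ZeroDivisionError; it propagates through parse (uncaught).
4. `return 11` in parse is not reached; the assignment to result does not complete.
5. `except ZeroDivisionError` matches → result = 116.
Result: 116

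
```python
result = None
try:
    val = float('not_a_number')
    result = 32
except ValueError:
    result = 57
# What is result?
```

Step-by-step execution trace:
1. `val = float('not_a_number')` raises ValueError.
2. `result = 32` is not reached.
3. `except ValueError` matches → result = 57.
Result: 57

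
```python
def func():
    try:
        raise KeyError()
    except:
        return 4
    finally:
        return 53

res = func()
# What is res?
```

Step-by-step execution trace:
1. `func()` enters try: `raise KeyError()` raises KeyError.
2. bare `except` matches → `return 4` sets pending return value 4.
3. Before returning, `finally: return 53` runs and overrides the pending return.
4. func() returns 53 → res = 53.
Result: 53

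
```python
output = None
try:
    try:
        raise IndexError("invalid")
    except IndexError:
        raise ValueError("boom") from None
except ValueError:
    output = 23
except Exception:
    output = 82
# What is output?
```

Step-by-step execution trace:
1. Inner try raises IndexError; inner `except IndexError` catches it.
2. `raise ValueError(...) from None` raises ValueError (from None suppresses __context__, but the active exception is still ValueError).
3. Outer `except ValueError` matches → output = 23.
4. `except Exception` is not reached.
Result: 23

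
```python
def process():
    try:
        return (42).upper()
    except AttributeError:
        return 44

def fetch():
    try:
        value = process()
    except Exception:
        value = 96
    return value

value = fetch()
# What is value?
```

Step-by-step execution trace:
1. `fetch()` calls `process()`.
2. In process: `(42).upper()` raises AttributeError; `except AttributeError` catches it → returns 44.
3. In fetch: `value = process()` → value = 44. No exception reaches fetch.
4. `except Exception` is skipped; fetch returns 44.
5. value = 44.
Result: 44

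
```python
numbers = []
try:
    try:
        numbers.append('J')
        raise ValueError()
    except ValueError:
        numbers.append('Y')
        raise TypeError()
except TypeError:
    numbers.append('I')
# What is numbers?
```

Step-by-step execution trace:
1. Inner try: `numbers.append('J')` → numbers = ['J'].
2. `raise ValueError()` raises ValueError.
3. Inner `except ValueError` matches → `numbers.append('Y')` → numbers = ['J', 'Y'].
4. `raise TypeError()` raises TypeError; propagates to outer try.
5. Outer `except TypeError` matches → `numbers.append('I')` → numbers = ['J', 'Y', 'I'].
Result: ['J', 'Y', 'I']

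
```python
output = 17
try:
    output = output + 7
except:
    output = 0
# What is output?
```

Step-by-step execution trace:
1. output starts at 17.
2. try: `output = output + 7` → output = 24. No exception raised.
3. `except` is skipped.
Result: 24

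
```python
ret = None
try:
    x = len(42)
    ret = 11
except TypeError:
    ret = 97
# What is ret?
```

Step-by-step execution trace:
1. `x = len(42)` raises TypeError.
2. `ret = 11` is not reached.
3. `except TypeError` matches → ret = 97.
Result: 97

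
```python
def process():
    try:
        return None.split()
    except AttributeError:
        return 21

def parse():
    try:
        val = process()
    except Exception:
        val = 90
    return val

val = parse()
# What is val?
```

Step-by-step execution trace:
1. `parse()` calls `process()`.
2. In process: `None.split()` raises AttributeError; `except AttributeError` catches it → returns 21.
3. In parse: `val = process()` → val = 21. No exception reaches parse.
4. `except Exception` is skipped; parse returns 21.
5. val = 21.
Result: 21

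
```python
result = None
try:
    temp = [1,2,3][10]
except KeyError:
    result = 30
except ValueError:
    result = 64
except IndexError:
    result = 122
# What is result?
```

Step-by-step execution trace:
1. `temp = [1,2,3][10]` raises IndexError.
2. `except KeyError` does not match IndexError; skipped.
3. `except ValueError` does not match IndexError; skipped.
4. `except IndexError` matches → result = 122.
Result: 122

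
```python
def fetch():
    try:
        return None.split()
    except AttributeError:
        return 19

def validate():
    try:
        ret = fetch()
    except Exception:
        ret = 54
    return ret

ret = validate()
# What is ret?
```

Step-by-step execution trace:
1. `validate()` calls `fetch()`.
2. In fetch: `None.split()` raises AttributeError; `except AttributeError` catches it → returns 19.
3. In validate: `ret = fetch()` → ret = 19. No exception reaches validate.
4. `except Exception` is skipped; validate returns 19.
5. ret = 19.
Result: 19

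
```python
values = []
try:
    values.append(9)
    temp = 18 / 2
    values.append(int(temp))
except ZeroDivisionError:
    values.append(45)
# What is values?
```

Step-by-step execution trace:
1. try: `values.append(9)` → values = [9].
2. `temp = 18 / 2` → temp = 9.0. No exception raised.
3. `values.append(int(temp))` → values = [9, 9].
4. `except ZeroDivisionError` is skipped (no exception was raised).
Result: [9, 9]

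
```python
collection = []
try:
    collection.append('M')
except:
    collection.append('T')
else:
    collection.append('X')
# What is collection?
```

Step-by-step execution trace:
1. try: `collection.append('M')` → collection = ['M']. No exception raised.
2. `except` is skipped.
3. `else` runs (try completed without exception): `collection.append('X')` → collection = ['M', 'X'].
Result: ['M', 'X']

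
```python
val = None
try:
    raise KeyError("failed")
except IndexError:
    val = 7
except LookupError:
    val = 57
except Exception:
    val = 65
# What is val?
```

Step-by-step execution trace:
1. `raise KeyError(...)` raises KeyError.
2. `except IndexError` does not match (KeyError is not a subclass of IndexError); skipped.
3. `except LookupError` matches (KeyError is a subclass of LookupError) → val = 57.
4. `except Exception` is not reached.
Result: 57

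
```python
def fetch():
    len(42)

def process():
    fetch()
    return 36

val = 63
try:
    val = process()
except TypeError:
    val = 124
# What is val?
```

Step-by-step execution trace:
1. val starts at 63.
2. try: `process()` calls `fetch()`.
3. `fetch()` evaluates `len(42)`, which raises TypeError; it propagates through process (uncaught).
4. `return 36` in process is not reached; the assignment to val does not complete.
5. `except TypeError` matches → val = 124.
Result: 124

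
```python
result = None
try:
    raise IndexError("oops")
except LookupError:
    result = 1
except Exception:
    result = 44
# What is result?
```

Step-by-step execution trace:
1. `raise IndexError(...)` raises IndexError.
2. `except LookupError` matches (IndexError is a subclass of LookupError) → result = 1.
3. `except Exception` is not reached.
Result: 1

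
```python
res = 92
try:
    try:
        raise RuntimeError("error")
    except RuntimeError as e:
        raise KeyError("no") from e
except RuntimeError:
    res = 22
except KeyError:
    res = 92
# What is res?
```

Step-by-step execution trace:
1. Inner try raises RuntimeError; inner `except RuntimeError as e` catches it.
2. `raise KeyError(...) from e` raises KeyError (RuntimeError is attached as __cause__, but only KeyError is active).
3. Outer `except RuntimeError` does not match KeyError; skipped.
4. Outer `except KeyError` matches → res = 92.
Result: 92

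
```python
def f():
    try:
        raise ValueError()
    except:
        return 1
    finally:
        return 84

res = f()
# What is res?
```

Step-by-step execution trace:
1. `f()` enters try: `raise ValueError()` raises ValueError.
2. bare `except` matches → `return 1` sets pending return value 1.
3. Before returning, `finally: return 84` runs and overrides the pending return.
4. f() returns 84 → res = 84.
Result: 84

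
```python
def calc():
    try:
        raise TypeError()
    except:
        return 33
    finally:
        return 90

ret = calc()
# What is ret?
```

Step-by-step execution trace:
1. `calc()` enters try: `raise TypeError()` raises TypeError.
2. bare `except` matches → `return 33` sets pending return value 33.
3. Before returning, `finally: return 90` runs and overrides the pending return.
4. calc() returns 90 → ret = 90.
Result: 90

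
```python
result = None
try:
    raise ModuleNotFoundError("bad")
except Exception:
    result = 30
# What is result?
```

Step-by-step execution trace:
1. `raise ModuleNotFoundError(...)` raises ModuleNotFoundError.
2. `except Exception` matches (ModuleNotFoundError is a subclass of Exception) → result = 30.
Result: 30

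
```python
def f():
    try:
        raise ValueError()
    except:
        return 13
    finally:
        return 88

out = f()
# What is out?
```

Step-by-step execution trace:
1. `f()` enters try: `raise ValueError()` raises ValueError.
2. bare `except` matches → `return 13` sets pending return value 13.
3. Before returning, `finally: return 88` runs and overrides the pending return.
4. f() returns 88 → out = 88.
Result: 88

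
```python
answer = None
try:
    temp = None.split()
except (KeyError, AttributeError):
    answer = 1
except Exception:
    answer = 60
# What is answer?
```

Step-by-step execution trace:
1. `temp = None.split()` raises AttributeError.
2. `except (KeyError, AttributeError)` matches (AttributeError is in the tuple) → answer = 1.
3. `except Exception` is not reached.
Result: 1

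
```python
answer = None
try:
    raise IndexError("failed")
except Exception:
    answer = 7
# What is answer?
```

Step-by-step execution trace:
1. `raise IndexError(...)` raises IndexError.
2. `except Exception` matches (IndexError is a subclass of Exception) → answer = 7.
Result: 7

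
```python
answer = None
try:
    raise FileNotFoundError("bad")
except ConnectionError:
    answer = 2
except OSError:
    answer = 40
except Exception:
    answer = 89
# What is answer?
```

Step-by-step execution trace:
1. `raise FileNotFoundError(...)` raises FileNotFoundError.
2. `except ConnectionError` does not match (FileNotFoundError is not a subclass of ConnectionError); skipped.
3. `except OSError` matches (FileNotFoundError is a subclass of OSError) → answer = 40.
4. `except Exception` is not reached.
Result: 40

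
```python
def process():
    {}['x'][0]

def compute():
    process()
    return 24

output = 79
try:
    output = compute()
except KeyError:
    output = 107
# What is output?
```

Step-by-step execution trace:
1. output starts at 79.
2. try: `compute()` calls `process()`.
3. `process()` evaluates `{}['x'][0]`, which raises KeyError; it propagates through compute (uncaught).
4. `return 24` in compute is not reached; the assignment to output does not complete.
5. `except KeyError` matches → output = 107.
Result: 107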